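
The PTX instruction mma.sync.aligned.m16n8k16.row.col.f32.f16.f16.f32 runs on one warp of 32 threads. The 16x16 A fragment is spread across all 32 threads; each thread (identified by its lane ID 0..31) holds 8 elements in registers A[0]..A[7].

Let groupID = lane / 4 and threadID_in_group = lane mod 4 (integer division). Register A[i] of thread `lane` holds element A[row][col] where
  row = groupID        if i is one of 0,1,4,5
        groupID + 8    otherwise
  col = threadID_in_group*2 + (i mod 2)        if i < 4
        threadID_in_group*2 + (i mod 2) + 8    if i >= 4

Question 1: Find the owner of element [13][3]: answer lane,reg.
21,3

r:13=>grp=5,rB=1  c:3=>cB=0,tig=1,lo=1
L=5*4+1=21  i=0*4+1*2+1=3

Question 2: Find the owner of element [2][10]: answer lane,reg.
r: 2->gid=2,r8=0  c: 10->c8=1,tid=1,i&1=0
L=2*4+1=9  i=1*4+0*2+0=4

9,4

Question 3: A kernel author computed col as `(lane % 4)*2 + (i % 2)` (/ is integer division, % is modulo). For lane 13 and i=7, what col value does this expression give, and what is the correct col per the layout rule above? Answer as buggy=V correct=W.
`(lane % 4)*2 + (i % 2)`[13,7]->3
L=13->gid=13>>2=3, tid=13&3=1
[7]->row 3+8=11  col 1·2+1+8=11
col: 3 vs 11

buggy=3 correct=11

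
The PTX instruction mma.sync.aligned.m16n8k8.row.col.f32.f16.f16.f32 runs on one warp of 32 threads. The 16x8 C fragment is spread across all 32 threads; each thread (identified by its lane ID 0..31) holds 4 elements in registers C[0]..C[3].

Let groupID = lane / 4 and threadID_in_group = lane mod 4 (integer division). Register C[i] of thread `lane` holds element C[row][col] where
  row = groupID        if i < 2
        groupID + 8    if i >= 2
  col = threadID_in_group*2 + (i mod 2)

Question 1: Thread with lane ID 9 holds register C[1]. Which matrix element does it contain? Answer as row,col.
lane 9: grp=2 (9/4), tig=1 (9%4)
i=1: r=2+0=2, c=1*2+1=3

2,3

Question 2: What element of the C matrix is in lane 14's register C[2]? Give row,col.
11,4

lane 14⇒14/4=3, 14 mod 4=2
i=2  r:3+8⇒11  c:2·2+0⇒4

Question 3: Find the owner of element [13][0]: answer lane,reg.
20,2

r: 13->gid=5,r8=1  c: 0->tid=0,i&1=0
L=5*4+0=20  i=1*2+0=2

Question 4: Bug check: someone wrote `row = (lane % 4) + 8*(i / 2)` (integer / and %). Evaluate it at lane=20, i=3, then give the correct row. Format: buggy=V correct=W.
`(lane % 4) + 8*(i / 2)`[20,3]->8
L=20->g=20>>2=5, t=20&3=0
[3]->row 5+8=13  col 0·2+1=1
row: 8 vs 13

buggy=8 correct=13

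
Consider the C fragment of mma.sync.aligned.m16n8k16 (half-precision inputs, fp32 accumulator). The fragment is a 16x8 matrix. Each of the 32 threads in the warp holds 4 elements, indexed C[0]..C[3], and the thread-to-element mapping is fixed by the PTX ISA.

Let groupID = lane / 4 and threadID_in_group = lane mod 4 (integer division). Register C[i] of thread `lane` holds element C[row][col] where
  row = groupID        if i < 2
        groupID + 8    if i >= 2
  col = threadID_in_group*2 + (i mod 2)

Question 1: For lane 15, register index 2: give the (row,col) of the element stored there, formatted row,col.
lane 15->15/4=3, 15 mod 4=3
i=2  r:3+8->11  c:2·3+0->6

11,6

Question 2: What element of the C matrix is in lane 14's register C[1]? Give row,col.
3,5

lane 14: G=3 (14/4), T=2 (14%4)
i=1: r=3+0=3, c=2*2+1=5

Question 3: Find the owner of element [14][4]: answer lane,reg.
26,2

r:14=>grp=6,rB=1  c:4=>tig=2,lo=0
L=6*4+2=26  i=1*2+0=2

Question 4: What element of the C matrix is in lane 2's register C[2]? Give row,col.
lane 2: grp=0 (2/4), tig=2 (2%4)
i=2: r=0+8=8, c=2*2+0=4

8,4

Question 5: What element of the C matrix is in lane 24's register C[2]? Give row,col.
lane 24: G=6 (24/4), T=0 (24%4)
i=2: r=6+8=14, c=0*2+0=0

14,0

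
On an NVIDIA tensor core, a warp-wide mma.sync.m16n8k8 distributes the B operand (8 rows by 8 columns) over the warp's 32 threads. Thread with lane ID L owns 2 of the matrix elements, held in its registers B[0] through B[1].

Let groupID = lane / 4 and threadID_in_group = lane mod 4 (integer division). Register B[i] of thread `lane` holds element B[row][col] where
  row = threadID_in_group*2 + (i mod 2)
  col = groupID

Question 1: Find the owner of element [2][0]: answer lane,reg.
1,0

c=0⇒gr=0  r=2⇒th=1,odd=0
L=0*4+1=1  i=0=0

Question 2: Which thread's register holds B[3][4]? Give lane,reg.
c=4→G=4  r=3→T=1,p=1
L=4*4+1=17  i=1=1

17,1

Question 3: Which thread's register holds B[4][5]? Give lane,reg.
22,0

c: 5->gid=5  r: 4->tid=2,i&1=0
L=5*4+2=22  i=0=0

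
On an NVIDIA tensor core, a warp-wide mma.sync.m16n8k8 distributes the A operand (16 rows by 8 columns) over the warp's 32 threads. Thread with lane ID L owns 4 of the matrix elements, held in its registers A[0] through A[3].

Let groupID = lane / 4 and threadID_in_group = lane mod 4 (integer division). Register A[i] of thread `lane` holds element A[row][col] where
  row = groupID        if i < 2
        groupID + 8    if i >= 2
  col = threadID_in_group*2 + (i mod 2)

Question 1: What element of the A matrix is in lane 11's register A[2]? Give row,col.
lane 11->11/4=2, 11 mod 4=3
i=2  r:2+8->10  c:2·3+0->6

10,6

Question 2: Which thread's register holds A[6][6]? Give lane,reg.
r=6⇒gr=6,Rb=0  c=6⇒th=3,odd=0
L=6*4+3=27  i=0*2+0=0

27,0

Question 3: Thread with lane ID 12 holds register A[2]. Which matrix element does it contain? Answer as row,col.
L=12→G=12>>2=3, T=12&3=0
[2]→row 3+8=11  col 0·2+0=0

11,0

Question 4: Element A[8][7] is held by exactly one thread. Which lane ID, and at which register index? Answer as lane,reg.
3,3

r=8⇒gr=0,Rb=1  c=7⇒th=3,odd=1
L=0*4+3=3  i=1*2+1=3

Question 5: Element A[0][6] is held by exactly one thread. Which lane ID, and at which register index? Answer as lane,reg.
r: 0->gid=0,r8=0  c: 6->tid=3,i&1=0
L=0*4+3=3  i=0*2+0=0

3,0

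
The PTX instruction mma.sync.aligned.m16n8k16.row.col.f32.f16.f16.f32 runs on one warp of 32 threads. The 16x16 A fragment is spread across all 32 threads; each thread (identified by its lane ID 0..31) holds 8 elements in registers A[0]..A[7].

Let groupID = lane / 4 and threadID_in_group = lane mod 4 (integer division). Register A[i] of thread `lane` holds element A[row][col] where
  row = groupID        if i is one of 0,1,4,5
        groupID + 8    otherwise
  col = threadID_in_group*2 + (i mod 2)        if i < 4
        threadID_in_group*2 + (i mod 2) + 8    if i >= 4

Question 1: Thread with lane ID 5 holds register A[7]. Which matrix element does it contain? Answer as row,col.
9,11

lane 5: gid=1 (5/4), tid=1 (5%4)
i=7: r=1+8=9, c=1*2+1+8=11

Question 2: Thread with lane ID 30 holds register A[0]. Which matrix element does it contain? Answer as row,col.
7,4

lane 30->30/4=7, 30 mod 4=2
i=0  r:7+0->7  c:2·2+0+0->4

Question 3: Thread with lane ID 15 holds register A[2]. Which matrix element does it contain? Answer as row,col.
lane 15⇒15/4=3, 15 mod 4=3
i=2  r:3+8⇒11  c:2·3+0+0⇒6

11,6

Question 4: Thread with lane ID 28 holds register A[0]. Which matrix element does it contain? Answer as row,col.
lane 28: G=7 (28/4), T=0 (28%4)
i=0: r=7+0=7, c=0*2+0+0=0

7,0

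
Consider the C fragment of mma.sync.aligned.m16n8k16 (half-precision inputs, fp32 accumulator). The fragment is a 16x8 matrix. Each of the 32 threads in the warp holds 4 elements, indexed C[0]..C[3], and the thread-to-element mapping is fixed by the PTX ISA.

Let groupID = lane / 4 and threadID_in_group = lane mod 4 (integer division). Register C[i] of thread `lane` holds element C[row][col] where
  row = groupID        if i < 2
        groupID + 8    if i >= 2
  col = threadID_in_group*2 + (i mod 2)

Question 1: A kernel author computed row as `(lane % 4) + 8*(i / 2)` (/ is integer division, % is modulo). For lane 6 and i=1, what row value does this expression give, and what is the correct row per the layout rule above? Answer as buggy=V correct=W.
`(lane % 4) + 8*(i / 2)`[6,1]→2
L=6→G=6>>2=1, T=6&3=2
[1]→row 1+0=1  col 2·2+1=5
row: 2 vs 1

buggy=2 correct=1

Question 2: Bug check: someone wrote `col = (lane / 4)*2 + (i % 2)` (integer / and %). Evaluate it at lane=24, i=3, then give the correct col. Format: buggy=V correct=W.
`(lane / 4)*2 + (i % 2)`[24,3]->13
lane 24->24/4=6, 24 mod 4=0
i=3  r:6+8->14  c:2·0+1->1
col: 13 vs 1

buggy=13 correct=1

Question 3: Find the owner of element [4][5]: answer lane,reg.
18,1

r=4→G=4,rhi=0  c=5→T=2,p=1
L=4*4+2=18  i=0*2+1=1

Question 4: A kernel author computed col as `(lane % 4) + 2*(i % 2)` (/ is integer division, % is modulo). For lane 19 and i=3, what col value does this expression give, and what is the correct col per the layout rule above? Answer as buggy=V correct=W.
`(lane % 4) + 2*(i % 2)`[19,3]→5
19: G=4,T=3
[3] (4+8,3*2+1) = (12,7)
col: 5 vs 7

buggy=5 correct=7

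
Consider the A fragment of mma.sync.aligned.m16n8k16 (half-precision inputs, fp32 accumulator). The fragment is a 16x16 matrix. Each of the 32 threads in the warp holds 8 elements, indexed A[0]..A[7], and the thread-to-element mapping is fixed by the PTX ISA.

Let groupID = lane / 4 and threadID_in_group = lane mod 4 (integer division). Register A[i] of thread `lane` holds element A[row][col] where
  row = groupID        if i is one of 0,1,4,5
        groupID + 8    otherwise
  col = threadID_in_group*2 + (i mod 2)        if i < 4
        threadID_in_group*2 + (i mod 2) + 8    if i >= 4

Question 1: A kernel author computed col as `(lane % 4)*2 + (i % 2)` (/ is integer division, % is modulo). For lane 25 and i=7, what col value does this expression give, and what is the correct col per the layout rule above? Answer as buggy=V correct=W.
buggy=3 correct=11

`(lane % 4)*2 + (i % 2)`[25,7]→3
25: G=6,T=1
[7] (6+8,1*2+1+8) = (14,11)
col: 3 vs 11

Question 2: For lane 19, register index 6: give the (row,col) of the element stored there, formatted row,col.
lane 19→19/4=4, 19 mod 4=3
i=6  r:4+8→12  c:2·3+0+8→14

12,14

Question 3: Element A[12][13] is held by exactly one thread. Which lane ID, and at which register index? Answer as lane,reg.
18,7

r:12=>grp=4,rB=1  c:13=>cB=1,tig=2,lo=1
L=4*4+2=18  i=1*4+1*2+1=7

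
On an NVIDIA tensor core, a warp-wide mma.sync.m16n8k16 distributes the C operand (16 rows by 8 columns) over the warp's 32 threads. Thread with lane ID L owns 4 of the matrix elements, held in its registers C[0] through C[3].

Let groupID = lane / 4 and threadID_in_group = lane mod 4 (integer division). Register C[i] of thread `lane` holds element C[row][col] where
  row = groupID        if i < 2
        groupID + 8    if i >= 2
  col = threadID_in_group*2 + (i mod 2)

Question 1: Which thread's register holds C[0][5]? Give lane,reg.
r: 0->gid=0,r8=0  c: 5->tid=2,i&1=1
L=0*4+2=2  i=0*2+1=1

2,1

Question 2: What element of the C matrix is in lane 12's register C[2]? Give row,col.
11,0

12: g=3,t=0
[2] (3+8,0*2+0) = (11,0)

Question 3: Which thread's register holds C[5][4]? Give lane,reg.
22,0

r: 5->gid=5,r8=0  c: 4->tid=2,i&1=0
L=5*4+2=22  i=0*2+0=0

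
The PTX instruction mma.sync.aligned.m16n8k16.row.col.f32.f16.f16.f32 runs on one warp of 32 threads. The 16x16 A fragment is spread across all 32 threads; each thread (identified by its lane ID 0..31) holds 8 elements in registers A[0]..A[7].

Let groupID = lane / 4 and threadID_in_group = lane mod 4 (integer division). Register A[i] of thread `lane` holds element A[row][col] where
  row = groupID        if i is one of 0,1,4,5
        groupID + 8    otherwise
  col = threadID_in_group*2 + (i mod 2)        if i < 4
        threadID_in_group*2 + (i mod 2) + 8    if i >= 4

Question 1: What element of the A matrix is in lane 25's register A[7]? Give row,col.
25: gr=6,th=1
[7] (6+8,1*2+1+8) = (14,11)

14,11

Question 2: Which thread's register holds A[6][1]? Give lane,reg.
r:6=>grp=6,rB=0  c:1=>cB=0,tig=0,lo=1
L=6*4+0=24  i=0*4+0*2+1=1

24,1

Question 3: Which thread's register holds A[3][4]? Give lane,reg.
r: 3->gid=3,r8=0  c: 4->c8=0,tid=2,i&1=0
L=3*4+2=14  i=0*4+0*2+0=0

14,0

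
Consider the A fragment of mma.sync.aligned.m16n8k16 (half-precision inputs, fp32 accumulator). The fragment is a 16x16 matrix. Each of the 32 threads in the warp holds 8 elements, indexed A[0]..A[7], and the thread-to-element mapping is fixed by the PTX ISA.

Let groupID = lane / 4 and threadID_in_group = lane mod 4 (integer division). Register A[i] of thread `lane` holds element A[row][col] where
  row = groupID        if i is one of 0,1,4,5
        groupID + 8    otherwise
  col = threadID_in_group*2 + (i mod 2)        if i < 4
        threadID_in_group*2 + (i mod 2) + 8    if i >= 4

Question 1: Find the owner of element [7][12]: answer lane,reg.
r=7⇒gr=7,Rb=0  c=12⇒Cb=1,th=2,odd=0
L=7*4+2=30  i=1*4+0*2+0=4

30,4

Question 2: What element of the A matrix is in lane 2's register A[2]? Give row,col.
8,4

L=2->gid=2>>2=0, tid=2&3=2
[2]->row 0+8=8  col 2·2+0+0=4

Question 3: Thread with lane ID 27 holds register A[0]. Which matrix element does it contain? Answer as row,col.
lane 27: G=6 (27/4), T=3 (27%4)
i=0: r=6+0=6, c=3*2+0+0=6

6,6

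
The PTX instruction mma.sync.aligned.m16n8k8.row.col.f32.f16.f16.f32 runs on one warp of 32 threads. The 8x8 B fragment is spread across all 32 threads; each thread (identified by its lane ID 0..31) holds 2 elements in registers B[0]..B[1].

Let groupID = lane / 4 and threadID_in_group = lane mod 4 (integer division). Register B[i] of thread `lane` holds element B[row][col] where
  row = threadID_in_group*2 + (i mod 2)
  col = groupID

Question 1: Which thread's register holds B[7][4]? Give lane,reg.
c: 4->gid=4  r: 7->tid=3,i&1=1
L=4*4+3=19  i=1=1

19,1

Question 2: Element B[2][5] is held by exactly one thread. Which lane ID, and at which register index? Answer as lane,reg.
21,0

c=5⇒gr=5  r=2⇒th=1,odd=0
L=5*4+1=21  i=0=0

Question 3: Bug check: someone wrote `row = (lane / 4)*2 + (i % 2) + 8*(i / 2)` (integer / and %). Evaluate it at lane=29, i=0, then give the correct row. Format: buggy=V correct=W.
buggy=14 correct=2

`(lane / 4)*2 + (i % 2) + 8*(i / 2)`[29,0]→14
lane 29: G=7 (29/4), T=1 (29%4)
i=0: r=1*2+0=2, c=G=7
row: 14 vs 2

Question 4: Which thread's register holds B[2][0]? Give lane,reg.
c: 0->gid=0  r: 2->tid=1,i&1=0
L=0*4+1=1  i=0=0

1,0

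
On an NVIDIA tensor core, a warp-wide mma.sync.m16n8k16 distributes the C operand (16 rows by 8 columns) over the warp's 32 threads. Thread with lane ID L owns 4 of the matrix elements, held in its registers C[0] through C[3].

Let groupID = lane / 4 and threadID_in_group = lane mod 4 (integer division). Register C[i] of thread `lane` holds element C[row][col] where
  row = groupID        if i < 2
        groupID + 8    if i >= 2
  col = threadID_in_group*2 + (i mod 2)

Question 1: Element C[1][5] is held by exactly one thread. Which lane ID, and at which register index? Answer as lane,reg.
r: 1->gid=1,r8=0  c: 5->tid=2,i&1=1
L=1*4+2=6  i=0*2+1=1

6,1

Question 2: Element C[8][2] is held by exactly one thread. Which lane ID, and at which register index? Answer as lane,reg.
r=8→G=0,rhi=1  c=2→T=1,p=0
L=0*4+1=1  i=1*2+0=2

1,2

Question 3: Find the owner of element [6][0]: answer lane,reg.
r=6->g=6,rb=0  c=0->t=0,b0=0
L=6*4+0=24  i=0*2+0=0

24,0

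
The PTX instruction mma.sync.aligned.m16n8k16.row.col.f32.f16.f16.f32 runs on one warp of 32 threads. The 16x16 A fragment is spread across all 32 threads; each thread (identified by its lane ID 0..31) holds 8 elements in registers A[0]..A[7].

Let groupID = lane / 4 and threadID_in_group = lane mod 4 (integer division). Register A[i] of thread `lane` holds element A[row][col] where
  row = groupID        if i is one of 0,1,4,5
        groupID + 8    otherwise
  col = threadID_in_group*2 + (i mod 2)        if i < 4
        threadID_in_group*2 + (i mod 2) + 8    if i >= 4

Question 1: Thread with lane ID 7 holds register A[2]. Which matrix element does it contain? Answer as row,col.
L=7→G=7>>2=1, T=7&3=3
[2]→row 1+8=9  col 3·2+0+0=6

9,6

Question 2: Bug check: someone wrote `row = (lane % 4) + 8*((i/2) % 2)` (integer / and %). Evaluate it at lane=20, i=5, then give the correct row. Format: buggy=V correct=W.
buggy=0 correct=5

`(lane % 4) + 8*((i/2) % 2)`[20,5]→0
20: G=5,T=0
[5] (5+0,0*2+1+8) = (5,9)
row: 0 vs 5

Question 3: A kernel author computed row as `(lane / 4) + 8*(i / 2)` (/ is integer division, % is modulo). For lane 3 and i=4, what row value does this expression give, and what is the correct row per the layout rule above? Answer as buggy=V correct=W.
buggy=16 correct=0

`(lane / 4) + 8*(i / 2)`[3,4]⇒16
3: gr=0,th=3
[4] (0+0,3*2+0+8) = (0,14)
row: 16 vs 0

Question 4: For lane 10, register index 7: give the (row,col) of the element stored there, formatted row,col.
lane 10→10/4=2, 10 mod 4=2
i=7  r:2+8→10  c:2·2+1+8→13

10,13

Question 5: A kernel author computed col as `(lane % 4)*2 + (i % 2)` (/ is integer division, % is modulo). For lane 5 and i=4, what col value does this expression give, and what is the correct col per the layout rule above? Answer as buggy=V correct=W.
buggy=2 correct=10

`(lane % 4)*2 + (i % 2)`[5,4]->2
L=5->gid=5>>2=1, tid=5&3=1
[4]->row 1+0=1  col 1·2+0+8=10
col: 2 vs 10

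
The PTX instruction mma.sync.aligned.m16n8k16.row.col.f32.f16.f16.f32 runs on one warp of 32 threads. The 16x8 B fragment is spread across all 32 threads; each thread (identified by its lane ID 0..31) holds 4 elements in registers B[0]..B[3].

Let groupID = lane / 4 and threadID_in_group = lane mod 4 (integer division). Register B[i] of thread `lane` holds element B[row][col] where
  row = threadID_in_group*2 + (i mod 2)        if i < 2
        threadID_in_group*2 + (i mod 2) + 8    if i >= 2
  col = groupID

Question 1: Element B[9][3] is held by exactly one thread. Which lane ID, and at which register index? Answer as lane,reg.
c=3→G=3  r=9→rhi=1,T=0,p=1
L=3*4+0=12  i=1*2+1=3

12,3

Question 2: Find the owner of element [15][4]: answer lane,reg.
19,3

c:4=>grp=4  r:15=>rB=1,tig=3,lo=1
L=4*4+3=19  i=1*2+1=3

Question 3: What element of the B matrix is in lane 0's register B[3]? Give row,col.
lane 0->0/4=0, 0 mod 4=0
i=3  r:2·0+1+8->9  c:0

9,0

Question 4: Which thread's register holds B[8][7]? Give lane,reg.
c=7→G=7  r=8→rhi=1,T=0,p=0
L=7*4+0=28  i=1*2+0=2

28,2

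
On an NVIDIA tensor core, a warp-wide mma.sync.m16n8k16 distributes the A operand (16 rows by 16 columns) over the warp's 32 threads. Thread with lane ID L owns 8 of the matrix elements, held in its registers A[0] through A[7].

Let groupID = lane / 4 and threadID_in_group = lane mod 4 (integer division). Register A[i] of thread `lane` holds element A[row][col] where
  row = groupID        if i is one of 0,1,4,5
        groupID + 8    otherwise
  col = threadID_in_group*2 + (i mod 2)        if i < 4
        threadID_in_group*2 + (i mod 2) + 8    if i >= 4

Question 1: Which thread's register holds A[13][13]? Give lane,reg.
22,7

r:13=>grp=5,rB=1  c:13=>cB=1,tig=2,lo=1
L=5*4+2=22  i=1*4+1*2+1=7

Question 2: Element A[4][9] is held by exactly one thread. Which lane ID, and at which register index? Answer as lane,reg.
16,5

r=4->g=4,rb=0  c=9->cb=1,t=0,b0=1
L=4*4+0=16  i=1*4+0*2+1=5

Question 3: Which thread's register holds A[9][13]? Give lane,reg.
r:9=>grp=1,rB=1  c:13=>cB=1,tig=2,lo=1
L=1*4+2=6  i=1*4+1*2+1=7

6,7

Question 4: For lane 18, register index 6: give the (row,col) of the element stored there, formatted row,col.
lane 18⇒18/4=4, 18 mod 4=2
i=6  r:4+8⇒12  c:2·2+0+8⇒12

12,12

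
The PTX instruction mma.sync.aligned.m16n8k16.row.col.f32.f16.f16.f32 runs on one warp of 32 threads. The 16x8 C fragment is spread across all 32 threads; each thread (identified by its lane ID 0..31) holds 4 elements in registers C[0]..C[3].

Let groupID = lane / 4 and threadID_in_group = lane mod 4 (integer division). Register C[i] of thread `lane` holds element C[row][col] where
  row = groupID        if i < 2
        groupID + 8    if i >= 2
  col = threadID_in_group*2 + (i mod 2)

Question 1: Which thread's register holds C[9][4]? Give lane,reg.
6,2

r:9=>grp=1,rB=1  c:4=>tig=2,lo=0
L=1*4+2=6  i=1*2+0=2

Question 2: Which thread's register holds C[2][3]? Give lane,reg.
r=2->g=2,rb=0  c=3->t=1,b0=1
L=2*4+1=9  i=0*2+1=1

9,1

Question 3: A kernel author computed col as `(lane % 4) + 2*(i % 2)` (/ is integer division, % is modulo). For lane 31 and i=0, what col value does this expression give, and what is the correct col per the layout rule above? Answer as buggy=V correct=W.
buggy=3 correct=6

`(lane % 4) + 2*(i % 2)`[31,0]⇒3
L=31⇒gr=31>>2=7, th=31&3=3
[0]⇒row 7+0=7  col 3·2+0=6
col: 3 vs 6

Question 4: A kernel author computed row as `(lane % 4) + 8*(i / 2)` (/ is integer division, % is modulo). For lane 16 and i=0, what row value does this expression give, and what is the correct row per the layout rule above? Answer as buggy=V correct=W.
`(lane % 4) + 8*(i / 2)`[16,0]->0
L=16->g=16>>2=4, t=16&3=0
[0]->row 4+0=4  col 0·2+0=0
row: 0 vs 4

buggy=0 correct=4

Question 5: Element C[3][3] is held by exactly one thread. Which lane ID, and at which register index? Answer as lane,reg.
r=3⇒gr=3,Rb=0  c=3⇒th=1,odd=1
L=3*4+1=13  i=0*2+1=1

13,1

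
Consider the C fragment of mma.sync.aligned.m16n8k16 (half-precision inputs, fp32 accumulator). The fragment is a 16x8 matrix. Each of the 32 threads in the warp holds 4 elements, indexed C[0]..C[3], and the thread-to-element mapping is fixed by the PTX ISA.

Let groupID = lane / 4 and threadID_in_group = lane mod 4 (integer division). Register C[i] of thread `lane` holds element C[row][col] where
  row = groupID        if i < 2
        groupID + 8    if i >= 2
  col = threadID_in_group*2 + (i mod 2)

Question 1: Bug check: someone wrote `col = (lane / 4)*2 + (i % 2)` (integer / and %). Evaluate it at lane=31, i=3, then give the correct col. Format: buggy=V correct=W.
`(lane / 4)*2 + (i % 2)`[31,3]->15
lane 31->31/4=7, 31 mod 4=3
i=3  r:7+8->15  c:2·3+1->7
col: 15 vs 7

buggy=15 correct=7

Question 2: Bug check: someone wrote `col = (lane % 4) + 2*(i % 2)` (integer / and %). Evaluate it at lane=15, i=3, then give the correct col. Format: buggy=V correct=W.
buggy=5 correct=7

`(lane % 4) + 2*(i % 2)`[15,3]⇒5
15: gr=3,th=3
[3] (3+8,3*2+1) = (11,7)
col: 5 vs 7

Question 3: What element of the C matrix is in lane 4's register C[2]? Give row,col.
L=4→G=4>>2=1, T=4&3=0
[2]→row 1+8=9  col 0·2+0=0

9,0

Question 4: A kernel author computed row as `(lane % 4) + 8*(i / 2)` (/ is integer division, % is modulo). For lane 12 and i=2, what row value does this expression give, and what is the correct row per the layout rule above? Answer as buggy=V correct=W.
`(lane % 4) + 8*(i / 2)`[12,2]=>8
lane 12: grp=3 (12/4), tig=0 (12%4)
i=2: r=3+8=11, c=0*2+0=0
row: 8 vs 11

buggy=8 correct=11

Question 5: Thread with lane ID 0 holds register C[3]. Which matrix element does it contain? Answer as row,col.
8,1

lane 0: gr=0 (0/4), th=0 (0%4)
i=3: r=0+8=8, c=0*2+1=1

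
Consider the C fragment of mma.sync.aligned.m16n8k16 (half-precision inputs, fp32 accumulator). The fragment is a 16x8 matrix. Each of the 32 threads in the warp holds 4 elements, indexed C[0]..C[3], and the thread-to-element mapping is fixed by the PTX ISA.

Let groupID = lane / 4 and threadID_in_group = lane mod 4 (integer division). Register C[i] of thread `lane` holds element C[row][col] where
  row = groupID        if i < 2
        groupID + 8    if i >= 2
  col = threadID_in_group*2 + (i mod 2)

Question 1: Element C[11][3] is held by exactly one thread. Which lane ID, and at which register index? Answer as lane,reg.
r=11→G=3,rhi=1  c=3→T=1,p=1
L=3*4+1=13  i=1*2+1=3

13,3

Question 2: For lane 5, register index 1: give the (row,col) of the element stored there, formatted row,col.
1,3

lane 5→5/4=1, 5 mod 4=1
i=1  r:1+0→1  c:2·1+1→3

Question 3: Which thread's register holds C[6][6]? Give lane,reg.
r:6=>grp=6,rB=0  c:6=>tig=3,lo=0
L=6*4+3=27  i=0*2+0=0

27,0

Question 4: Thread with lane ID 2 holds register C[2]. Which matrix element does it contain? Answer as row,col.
L=2->gid=2>>2=0, tid=2&3=2
[2]->row 0+8=8  col 2·2+0=4

8,4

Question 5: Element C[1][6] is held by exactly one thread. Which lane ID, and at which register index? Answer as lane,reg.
r=1->g=1,rb=0  c=6->t=3,b0=0
L=1*4+3=7  i=0*2+0=0

7,0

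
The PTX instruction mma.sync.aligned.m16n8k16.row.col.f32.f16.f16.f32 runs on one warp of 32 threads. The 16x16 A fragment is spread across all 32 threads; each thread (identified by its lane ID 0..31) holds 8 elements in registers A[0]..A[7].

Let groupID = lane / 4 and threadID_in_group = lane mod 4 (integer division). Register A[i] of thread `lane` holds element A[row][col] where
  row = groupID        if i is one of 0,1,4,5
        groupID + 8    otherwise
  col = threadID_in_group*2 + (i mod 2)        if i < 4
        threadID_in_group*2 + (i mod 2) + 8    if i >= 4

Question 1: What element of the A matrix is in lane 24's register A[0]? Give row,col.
lane 24: g=6 (24/4), t=0 (24%4)
i=0: r=6+0=6, c=0*2+0+0=0

6,0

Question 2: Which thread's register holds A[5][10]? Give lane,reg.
21,4

r=5->g=5,rb=0  c=10->cb=1,t=1,b0=0
L=5*4+1=21  i=1*4+0*2+0=4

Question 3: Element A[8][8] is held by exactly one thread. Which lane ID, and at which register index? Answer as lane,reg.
r=8→G=0,rhi=1  c=8→chi=1,T=0,p=0
L=0*4+0=0  i=1*4+1*2+0=6

0,6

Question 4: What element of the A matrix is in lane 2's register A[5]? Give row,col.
0,13

lane 2→2/4=0, 2 mod 4=2
i=5  r:0+0→0  c:2·2+1+8→13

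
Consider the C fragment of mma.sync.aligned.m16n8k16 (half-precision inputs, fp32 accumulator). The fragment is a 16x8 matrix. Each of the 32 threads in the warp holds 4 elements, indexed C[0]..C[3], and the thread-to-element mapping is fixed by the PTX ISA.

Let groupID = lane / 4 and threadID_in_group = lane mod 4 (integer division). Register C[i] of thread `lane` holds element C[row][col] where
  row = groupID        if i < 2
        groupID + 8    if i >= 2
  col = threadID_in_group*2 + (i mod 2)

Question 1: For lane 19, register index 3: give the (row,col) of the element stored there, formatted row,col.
12,7

L=19⇒gr=19>>2=4, th=19&3=3
[3]⇒row 4+8=12  col 3·2+1=7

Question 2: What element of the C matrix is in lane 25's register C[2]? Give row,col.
lane 25: gr=6 (25/4), th=1 (25%4)
i=2: r=6+8=14, c=1*2+0=2

14,2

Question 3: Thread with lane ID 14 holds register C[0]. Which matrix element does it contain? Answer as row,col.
3,4

14: grp=3,tig=2
[0] (3+0,2*2+0) = (3,4)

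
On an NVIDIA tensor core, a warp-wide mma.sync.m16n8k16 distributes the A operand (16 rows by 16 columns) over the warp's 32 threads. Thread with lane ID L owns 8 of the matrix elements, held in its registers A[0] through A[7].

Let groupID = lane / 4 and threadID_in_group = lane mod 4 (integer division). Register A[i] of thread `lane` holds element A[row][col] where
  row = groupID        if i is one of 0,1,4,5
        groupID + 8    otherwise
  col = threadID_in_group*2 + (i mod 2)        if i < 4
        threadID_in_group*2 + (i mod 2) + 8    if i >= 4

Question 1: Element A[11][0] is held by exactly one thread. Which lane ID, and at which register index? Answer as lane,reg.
r: 11->gid=3,r8=1  c: 0->c8=0,tid=0,i&1=0
L=3*4+0=12  i=0*4+1*2+0=2

12,2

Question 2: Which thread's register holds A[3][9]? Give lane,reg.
12,5

r:3=>grp=3,rB=0  c:9=>cB=1,tig=0,lo=1
L=3*4+0=12  i=1*4+0*2+1=5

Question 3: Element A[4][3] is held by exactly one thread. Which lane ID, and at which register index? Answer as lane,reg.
17,1

r=4→G=4,rhi=0  c=3→chi=0,T=1,p=1
L=4*4+1=17  i=0*4+0*2+1=1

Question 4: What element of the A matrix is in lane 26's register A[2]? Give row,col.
14,4

lane 26⇒26/4=6, 26 mod 4=2
i=2  r:6+8⇒14  c:2·2+0+0⇒4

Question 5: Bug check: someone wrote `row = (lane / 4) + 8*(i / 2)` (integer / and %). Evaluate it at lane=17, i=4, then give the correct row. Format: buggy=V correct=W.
buggy=20 correct=4

`(lane / 4) + 8*(i / 2)`[17,4]=>20
lane 17=>17/4=4, 17 mod 4=1
i=4  r:4+0=>4  c:2·1+0+8=>10
row: 20 vs 4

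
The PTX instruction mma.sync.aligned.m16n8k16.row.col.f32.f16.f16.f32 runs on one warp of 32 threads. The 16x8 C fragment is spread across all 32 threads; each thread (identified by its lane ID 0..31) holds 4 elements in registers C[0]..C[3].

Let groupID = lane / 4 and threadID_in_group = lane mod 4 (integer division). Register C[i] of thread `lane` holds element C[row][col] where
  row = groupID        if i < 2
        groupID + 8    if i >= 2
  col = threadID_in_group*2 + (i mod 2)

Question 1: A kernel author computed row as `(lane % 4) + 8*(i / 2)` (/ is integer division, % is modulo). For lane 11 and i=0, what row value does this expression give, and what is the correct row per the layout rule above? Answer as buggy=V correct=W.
buggy=3 correct=2

`(lane % 4) + 8*(i / 2)`[11,0]=>3
L=11=>grp=11>>2=2, tig=11&3=3
[0]=>row 2+0=2  col 3·2+0=6
row: 3 vs 2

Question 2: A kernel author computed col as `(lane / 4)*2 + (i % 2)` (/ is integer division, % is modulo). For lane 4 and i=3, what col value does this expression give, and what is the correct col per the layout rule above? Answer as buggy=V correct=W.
`(lane / 4)*2 + (i % 2)`[4,3]->3
4: gid=1,tid=0
[3] (1+8,0*2+1) = (9,1)
col: 3 vs 1

buggy=3 correct=1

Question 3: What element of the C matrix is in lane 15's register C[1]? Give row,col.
lane 15: gid=3 (15/4), tid=3 (15%4)
i=1: r=3+0=3, c=3*2+1=7

3,7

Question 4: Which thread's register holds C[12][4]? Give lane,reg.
18,2

r: 12->gid=4,r8=1  c: 4->tid=2,i&1=0
L=4*4+2=18  i=1*2+0=2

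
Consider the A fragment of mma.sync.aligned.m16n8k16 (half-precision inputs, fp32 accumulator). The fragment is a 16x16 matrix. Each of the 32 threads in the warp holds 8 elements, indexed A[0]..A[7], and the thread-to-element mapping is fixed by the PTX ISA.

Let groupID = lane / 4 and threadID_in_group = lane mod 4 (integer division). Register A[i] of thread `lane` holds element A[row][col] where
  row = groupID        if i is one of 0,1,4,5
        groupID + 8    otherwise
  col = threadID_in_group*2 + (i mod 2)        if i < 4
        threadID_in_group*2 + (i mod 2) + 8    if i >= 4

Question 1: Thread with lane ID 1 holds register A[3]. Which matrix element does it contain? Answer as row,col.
L=1→G=1>>2=0, T=1&3=1
[3]→row 0+8=8  col 1·2+1+0=3

8,3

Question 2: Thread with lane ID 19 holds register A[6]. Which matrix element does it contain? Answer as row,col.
12,14

lane 19->19/4=4, 19 mod 4=3
i=6  r:4+8->12  c:2·3+0+8->14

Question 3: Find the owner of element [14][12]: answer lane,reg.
r=14→G=6,rhi=1  c=12→chi=1,T=2,p=0
L=6*4+2=26  i=1*4+1*2+0=6

26,6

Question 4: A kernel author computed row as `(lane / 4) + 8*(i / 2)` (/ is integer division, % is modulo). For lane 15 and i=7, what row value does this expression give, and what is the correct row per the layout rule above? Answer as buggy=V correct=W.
buggy=27 correct=11

`(lane / 4) + 8*(i / 2)`[15,7]->27
15: gid=3,tid=3
[7] (3+8,3*2+1+8) = (11,15)
row: 27 vs 11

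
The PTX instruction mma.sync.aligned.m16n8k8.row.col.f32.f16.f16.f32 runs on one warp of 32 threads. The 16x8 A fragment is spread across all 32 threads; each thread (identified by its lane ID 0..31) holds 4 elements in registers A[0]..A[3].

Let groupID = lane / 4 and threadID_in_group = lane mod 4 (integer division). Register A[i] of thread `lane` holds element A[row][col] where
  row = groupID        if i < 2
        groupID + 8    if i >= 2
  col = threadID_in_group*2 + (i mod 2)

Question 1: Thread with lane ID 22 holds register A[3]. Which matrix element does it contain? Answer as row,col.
13,5

lane 22: G=5 (22/4), T=2 (22%4)
i=3: r=5+8=13, c=2*2+1=5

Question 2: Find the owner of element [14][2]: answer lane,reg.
25,2

r=14⇒gr=6,Rb=1  c=2⇒th=1,odd=0
L=6*4+1=25  i=1*2+0=2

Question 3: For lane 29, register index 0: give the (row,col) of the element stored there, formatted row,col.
7,2

lane 29->29/4=7, 29 mod 4=1
i=0  r:7+0->7  c:2·1+0->2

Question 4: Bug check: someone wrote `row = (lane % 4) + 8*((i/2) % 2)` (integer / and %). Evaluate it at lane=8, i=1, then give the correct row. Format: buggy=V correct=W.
`(lane % 4) + 8*((i/2) % 2)`[8,1]->0
lane 8: gid=2 (8/4), tid=0 (8%4)
i=1: r=2+0=2, c=0*2+1=1
row: 0 vs 2

buggy=0 correct=2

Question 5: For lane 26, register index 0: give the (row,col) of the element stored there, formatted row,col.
6,4

lane 26=>26/4=6, 26 mod 4=2
i=0  r:6+0=>6  c:2·2+0=>4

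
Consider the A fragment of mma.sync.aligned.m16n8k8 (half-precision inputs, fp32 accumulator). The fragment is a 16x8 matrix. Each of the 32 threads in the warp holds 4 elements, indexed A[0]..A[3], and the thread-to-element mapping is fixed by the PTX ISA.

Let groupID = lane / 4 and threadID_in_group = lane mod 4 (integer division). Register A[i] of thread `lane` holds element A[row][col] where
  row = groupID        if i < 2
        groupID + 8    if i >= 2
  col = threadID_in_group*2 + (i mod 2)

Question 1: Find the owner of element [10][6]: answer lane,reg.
r: 10->gid=2,r8=1  c: 6->tid=3,i&1=0
L=2*4+3=11  i=1*2+0=2

11,2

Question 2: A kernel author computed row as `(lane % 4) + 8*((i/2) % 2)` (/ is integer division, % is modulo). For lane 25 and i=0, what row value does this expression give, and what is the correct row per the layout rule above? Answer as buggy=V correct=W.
buggy=1 correct=6

`(lane % 4) + 8*((i/2) % 2)`[25,0]⇒1
lane 25⇒25/4=6, 25 mod 4=1
i=0  r:6+0⇒6  c:2·1+0⇒2
row: 1 vs 6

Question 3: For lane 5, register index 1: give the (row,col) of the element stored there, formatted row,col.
5: G=1,T=1
[1] (1+0,1*2+1) = (1,3)

1,3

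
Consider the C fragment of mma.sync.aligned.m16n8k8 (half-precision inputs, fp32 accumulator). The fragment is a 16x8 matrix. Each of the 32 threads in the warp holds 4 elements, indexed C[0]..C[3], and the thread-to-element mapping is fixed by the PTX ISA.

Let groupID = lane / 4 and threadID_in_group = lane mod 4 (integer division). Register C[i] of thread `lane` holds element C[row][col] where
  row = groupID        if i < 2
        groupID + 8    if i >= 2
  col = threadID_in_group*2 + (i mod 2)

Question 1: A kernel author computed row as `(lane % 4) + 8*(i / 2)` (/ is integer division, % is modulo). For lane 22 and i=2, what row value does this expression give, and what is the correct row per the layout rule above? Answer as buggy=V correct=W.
buggy=10 correct=13

`(lane % 4) + 8*(i / 2)`[22,2]⇒10
lane 22⇒22/4=5, 22 mod 4=2
i=2  r:5+8⇒13  c:2·2+0⇒4
row: 10 vs 13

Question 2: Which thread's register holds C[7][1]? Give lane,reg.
r=7→G=7,rhi=0  c=1→T=0,p=1
L=7*4+0=28  i=0*2+1=1

28,1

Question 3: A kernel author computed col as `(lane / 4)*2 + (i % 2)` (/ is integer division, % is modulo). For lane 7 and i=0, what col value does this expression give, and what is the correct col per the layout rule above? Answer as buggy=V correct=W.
buggy=2 correct=6

`(lane / 4)*2 + (i % 2)`[7,0]⇒2
7: gr=1,th=3
[0] (1+0,3*2+0) = (1,6)
col: 2 vs 6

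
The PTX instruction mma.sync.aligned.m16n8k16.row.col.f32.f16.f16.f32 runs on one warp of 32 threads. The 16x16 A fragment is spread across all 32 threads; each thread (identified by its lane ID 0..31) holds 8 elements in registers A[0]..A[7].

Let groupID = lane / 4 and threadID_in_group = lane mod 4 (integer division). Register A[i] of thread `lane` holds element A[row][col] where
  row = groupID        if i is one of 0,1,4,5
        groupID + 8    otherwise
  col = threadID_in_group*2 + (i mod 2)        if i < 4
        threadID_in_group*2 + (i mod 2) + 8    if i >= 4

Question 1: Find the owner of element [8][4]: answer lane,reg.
r=8⇒gr=0,Rb=1  c=4⇒Cb=0,th=2,odd=0
L=0*4+2=2  i=0*4+1*2+0=2

2,2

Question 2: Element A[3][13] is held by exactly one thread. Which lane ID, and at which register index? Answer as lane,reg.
r=3⇒gr=3,Rb=0  c=13⇒Cb=1,th=2,odd=1
L=3*4+2=14  i=1*4+0*2+1=5

14,5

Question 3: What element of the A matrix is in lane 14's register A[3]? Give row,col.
11,5

lane 14: g=3 (14/4), t=2 (14%4)
i=3: r=3+8=11, c=2*2+1+0=5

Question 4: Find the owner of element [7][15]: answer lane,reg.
r=7->g=7,rb=0  c=15->cb=1,t=3,b0=1
L=7*4+3=31  i=1*4+0*2+1=5

31,5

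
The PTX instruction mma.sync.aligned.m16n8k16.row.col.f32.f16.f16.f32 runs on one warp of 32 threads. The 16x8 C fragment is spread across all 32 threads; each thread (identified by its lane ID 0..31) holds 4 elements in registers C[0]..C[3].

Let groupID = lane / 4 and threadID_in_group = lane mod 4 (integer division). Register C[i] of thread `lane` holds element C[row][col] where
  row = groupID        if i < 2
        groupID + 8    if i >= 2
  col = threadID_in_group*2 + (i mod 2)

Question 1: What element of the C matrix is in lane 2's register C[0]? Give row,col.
2: G=0,T=2
[0] (0+0,2*2+0) = (0,4)

0,4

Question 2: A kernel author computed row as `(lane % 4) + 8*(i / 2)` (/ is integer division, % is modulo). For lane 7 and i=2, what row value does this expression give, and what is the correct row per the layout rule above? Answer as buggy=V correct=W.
`(lane % 4) + 8*(i / 2)`[7,2]=>11
L=7=>grp=7>>2=1, tig=7&3=3
[2]=>row 1+8=9  col 3·2+0=6
row: 11 vs 9

buggy=11 correct=9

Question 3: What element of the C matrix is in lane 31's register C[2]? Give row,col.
15,6

lane 31→31/4=7, 31 mod 4=3
i=2  r:7+8→15  c:2·3+0→6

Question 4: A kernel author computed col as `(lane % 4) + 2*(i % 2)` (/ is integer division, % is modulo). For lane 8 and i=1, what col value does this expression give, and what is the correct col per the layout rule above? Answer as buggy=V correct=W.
`(lane % 4) + 2*(i % 2)`[8,1]->2
8: g=2,t=0
[1] (2+0,0*2+1) = (2,1)
col: 2 vs 1

buggy=2 correct=1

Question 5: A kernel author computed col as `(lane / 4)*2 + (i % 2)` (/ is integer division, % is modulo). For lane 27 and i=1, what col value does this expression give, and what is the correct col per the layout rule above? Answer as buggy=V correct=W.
`(lane / 4)*2 + (i % 2)`[27,1]=>13
lane 27: grp=6 (27/4), tig=3 (27%4)
i=1: r=6+0=6, c=3*2+1=7
col: 13 vs 7

buggy=13 correct=7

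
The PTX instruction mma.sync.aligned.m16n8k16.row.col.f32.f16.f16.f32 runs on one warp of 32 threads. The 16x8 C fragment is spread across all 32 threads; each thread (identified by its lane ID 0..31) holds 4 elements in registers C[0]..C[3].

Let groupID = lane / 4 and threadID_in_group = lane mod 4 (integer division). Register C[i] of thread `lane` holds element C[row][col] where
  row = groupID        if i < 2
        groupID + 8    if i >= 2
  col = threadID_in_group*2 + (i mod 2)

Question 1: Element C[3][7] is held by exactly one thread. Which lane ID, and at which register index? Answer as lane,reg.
15,1

r: 3->gid=3,r8=0  c: 7->tid=3,i&1=1
L=3*4+3=15  i=0*2+1=1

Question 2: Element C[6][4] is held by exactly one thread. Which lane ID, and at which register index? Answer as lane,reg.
26,0

r:6=>grp=6,rB=0  c:4=>tig=2,lo=0
L=6*4+2=26  i=0*2+0=0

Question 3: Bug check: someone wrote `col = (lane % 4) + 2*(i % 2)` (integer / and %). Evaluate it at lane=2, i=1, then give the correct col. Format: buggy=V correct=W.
buggy=4 correct=5

`(lane % 4) + 2*(i % 2)`[2,1]=>4
L=2=>grp=2>>2=0, tig=2&3=2
[1]=>row 0+0=0  col 2·2+1=5
col: 4 vs 5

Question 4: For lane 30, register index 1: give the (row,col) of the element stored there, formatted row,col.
30: grp=7,tig=2
[1] (7+0,2*2+1) = (7,5)

7,5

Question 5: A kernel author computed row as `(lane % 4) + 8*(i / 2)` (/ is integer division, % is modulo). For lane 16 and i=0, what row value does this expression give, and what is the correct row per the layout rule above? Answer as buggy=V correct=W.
buggy=0 correct=4

`(lane % 4) + 8*(i / 2)`[16,0]=>0
L=16=>grp=16>>2=4, tig=16&3=0
[0]=>row 4+0=4  col 0·2+0=0
row: 0 vs 4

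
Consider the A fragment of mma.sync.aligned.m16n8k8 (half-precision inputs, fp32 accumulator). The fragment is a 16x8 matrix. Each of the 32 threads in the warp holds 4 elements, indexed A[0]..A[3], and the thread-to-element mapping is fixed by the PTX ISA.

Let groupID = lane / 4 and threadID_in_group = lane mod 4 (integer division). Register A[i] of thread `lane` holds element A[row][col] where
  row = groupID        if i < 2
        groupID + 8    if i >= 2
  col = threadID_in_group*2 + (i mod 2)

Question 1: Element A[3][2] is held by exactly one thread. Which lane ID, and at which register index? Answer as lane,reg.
13,0

r: 3->gid=3,r8=0  c: 2->tid=1,i&1=0
L=3*4+1=13  i=0*2+0=0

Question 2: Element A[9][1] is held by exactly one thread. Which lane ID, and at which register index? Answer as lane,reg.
r: 9->gid=1,r8=1  c: 1->tid=0,i&1=1
L=1*4+0=4  i=1*2+1=3

4,3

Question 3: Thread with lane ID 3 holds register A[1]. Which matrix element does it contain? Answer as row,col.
0,7

L=3->gid=3>>2=0, tid=3&3=3
[1]->row 0+0=0  col 3·2+1=7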